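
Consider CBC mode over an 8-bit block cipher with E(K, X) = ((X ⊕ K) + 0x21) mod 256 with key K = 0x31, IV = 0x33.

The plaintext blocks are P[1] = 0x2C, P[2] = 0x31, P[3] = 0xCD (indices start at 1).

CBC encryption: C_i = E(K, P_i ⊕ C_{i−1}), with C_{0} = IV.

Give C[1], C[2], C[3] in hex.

C[1]: P[1] ⊕ 0x33 = 0x1F; E(K, 0x1F) = 0x4F.
C[2]: P[2] ⊕ 0x4F = 0x7E; E(K, 0x7E) = 0x70.
C[3]: P[3] ⊕ 0x70 = 0xBD; E(K, 0xBD) = 0xAD.

C[1] = 0x4F, C[2] = 0x70, C[3] = 0xAD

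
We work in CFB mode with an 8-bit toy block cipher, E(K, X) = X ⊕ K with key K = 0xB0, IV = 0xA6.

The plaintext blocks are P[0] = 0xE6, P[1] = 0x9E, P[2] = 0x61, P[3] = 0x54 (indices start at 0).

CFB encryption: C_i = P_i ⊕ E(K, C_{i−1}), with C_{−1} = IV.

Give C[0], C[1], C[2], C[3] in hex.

C[0]: E(K, 0xA6) = 0x16; 0xE6 ⊕ 0x16 = 0xF0.
C[1]: E(K, 0xF0) = 0x40; 0x9E ⊕ 0x40 = 0xDE.
C[2]: E(K, 0xDE) = 0x6E; 0x61 ⊕ 0x6E = 0x0F.
C[3]: E(K, 0x0F) = 0xBF; 0x54 ⊕ 0xBF = 0xEB.

C[0] = 0xF0, C[1] = 0xDE, C[2] = 0x0F, C[3] = 0xEB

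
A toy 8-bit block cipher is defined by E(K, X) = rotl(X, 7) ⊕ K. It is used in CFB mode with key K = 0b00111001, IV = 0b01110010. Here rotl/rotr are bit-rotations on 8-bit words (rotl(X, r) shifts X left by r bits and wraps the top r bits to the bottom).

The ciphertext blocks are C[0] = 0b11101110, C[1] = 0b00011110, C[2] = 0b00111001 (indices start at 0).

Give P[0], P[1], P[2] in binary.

CFB decryption: P_i = C_i ⊕ E(K, C_{i−1}), with C_{−1} = IV.
P[0]: E(K, 0b01110010) = 0b00000000; 0b11101110 ⊕ 0b00000000 = 0b11101110.
P[1]: E(K, 0b11101110) = 0b01001110; 0b00011110 ⊕ 0b01001110 = 0b01010000.
P[2]: E(K, 0b00011110) = 0b00110110; 0b00111001 ⊕ 0b00110110 = 0b00001111.

P[0] = 0b11101110, P[1] = 0b01010000, P[2] = 0b00001111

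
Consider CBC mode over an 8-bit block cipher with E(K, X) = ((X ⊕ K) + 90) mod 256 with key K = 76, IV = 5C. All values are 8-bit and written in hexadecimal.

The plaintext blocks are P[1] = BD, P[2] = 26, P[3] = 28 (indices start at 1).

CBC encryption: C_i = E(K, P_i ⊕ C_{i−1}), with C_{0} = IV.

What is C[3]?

C[1]: P[1] ⊕ 5C = E1; E(K, E1) = 27.
C[2]: P[2] ⊕ 27 = 01; E(K, 01) = 07.
C[3]: P[3] ⊕ 07 = 2F; E(K, 2F) = E9.

C[3] = E9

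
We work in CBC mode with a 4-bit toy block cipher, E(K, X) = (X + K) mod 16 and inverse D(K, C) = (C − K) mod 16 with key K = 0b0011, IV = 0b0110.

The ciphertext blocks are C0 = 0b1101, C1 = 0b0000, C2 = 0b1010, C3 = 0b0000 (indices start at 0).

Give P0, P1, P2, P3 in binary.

P0 = 0b1100, P1 = 0b0000, P2 = 0b0111, P3 = 0b0111

CBC decryption: P_i = D(K, C_i) ⊕ C_{i−1}, with C_{−1} = IV.
P0: D(K, 0b1101) = 0b1010; 0b1010 ⊕ 0b0110 = 0b1100.
P1: D(K, 0b0000) = 0b1101; 0b1101 ⊕ 0b1101 = 0b0000.
P2: D(K, 0b1010) = 0b0111; 0b0111 ⊕ 0b0000 = 0b0111.
P3: D(K, 0b0000) = 0b1101; 0b1101 ⊕ 0b1010 = 0b0111.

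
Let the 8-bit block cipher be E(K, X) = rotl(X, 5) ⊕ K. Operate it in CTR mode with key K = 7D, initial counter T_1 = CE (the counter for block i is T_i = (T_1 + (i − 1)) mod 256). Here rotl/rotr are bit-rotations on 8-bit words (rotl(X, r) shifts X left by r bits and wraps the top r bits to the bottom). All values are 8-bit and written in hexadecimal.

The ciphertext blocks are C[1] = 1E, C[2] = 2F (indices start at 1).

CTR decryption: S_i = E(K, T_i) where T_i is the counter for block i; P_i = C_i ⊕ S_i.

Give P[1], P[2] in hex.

P[1]: T = CE, S = E(K, T) = A4; 1E ⊕ A4 = BA.
P[2]: T = CF, S = E(K, T) = 84; 2F ⊕ 84 = AB.

P[1] = BA, P[2] = AB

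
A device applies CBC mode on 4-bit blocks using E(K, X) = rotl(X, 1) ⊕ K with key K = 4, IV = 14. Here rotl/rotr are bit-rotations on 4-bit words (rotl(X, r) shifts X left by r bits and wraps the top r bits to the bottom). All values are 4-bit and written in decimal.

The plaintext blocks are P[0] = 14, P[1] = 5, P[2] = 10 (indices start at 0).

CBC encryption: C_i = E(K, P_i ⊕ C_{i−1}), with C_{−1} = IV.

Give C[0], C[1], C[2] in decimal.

C[0]: P[0] ⊕ 14 = 0; E(K, 0) = 4.
C[1]: P[1] ⊕ 4 = 1; E(K, 1) = 6.
C[2]: P[2] ⊕ 6 = 12; E(K, 12) = 13.

C[0] = 4, C[1] = 6, C[2] = 13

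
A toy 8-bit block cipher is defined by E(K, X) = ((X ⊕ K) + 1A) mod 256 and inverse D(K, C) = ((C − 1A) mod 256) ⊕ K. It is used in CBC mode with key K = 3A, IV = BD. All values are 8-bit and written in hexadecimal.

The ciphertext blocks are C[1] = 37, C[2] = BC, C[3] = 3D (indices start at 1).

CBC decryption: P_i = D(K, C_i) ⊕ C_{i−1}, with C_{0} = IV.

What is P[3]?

P[3]: D(K, 3D) = 19; 19 ⊕ BC = A5.

P[3] = A5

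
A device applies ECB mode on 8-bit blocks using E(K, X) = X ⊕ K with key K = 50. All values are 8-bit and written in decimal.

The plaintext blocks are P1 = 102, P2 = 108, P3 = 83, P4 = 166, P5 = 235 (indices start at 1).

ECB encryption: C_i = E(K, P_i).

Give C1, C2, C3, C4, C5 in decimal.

C1: E(K, 102) = 84.
C2: E(K, 108) = 94.
C3: E(K, 83) = 97.
C4: E(K, 166) = 148.
C5: E(K, 235) = 217.

C1 = 84, C2 = 94, C3 = 97, C4 = 148, C5 = 217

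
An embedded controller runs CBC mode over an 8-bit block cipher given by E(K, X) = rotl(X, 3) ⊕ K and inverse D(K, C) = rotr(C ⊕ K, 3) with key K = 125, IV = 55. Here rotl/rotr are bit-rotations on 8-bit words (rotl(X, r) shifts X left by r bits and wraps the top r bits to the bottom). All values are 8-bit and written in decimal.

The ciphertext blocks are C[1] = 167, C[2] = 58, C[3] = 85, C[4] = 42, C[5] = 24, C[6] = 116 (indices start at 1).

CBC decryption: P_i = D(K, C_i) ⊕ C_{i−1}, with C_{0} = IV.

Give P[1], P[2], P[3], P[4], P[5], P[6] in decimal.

P[1]: D(K, 167) = 91; 91 ⊕ 55 = 108.
P[2]: D(K, 58) = 232; 232 ⊕ 167 = 79.
P[3]: D(K, 85) = 5; 5 ⊕ 58 = 63.
P[4]: D(K, 42) = 234; 234 ⊕ 85 = 191.
P[5]: D(K, 24) = 172; 172 ⊕ 42 = 134.
P[6]: D(K, 116) = 33; 33 ⊕ 24 = 57.

P[1] = 108, P[2] = 79, P[3] = 63, P[4] = 191, P[5] = 134, P[6] = 57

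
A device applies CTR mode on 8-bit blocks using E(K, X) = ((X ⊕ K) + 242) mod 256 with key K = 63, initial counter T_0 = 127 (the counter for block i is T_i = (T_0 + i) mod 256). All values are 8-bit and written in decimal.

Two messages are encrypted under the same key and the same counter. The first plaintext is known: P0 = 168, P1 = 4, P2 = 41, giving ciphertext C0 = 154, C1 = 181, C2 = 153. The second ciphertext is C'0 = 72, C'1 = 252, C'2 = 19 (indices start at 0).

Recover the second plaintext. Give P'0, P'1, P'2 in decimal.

P'0 = 122, P'1 = 77, P'2 = 163

In CTR with a reused counter, both messages share the same keystream S_i, so C_i ⊕ C'_i = P_i ⊕ P'_i and thus P'_i = P_i ⊕ C_i ⊕ C'_i.
P'0: 168 ⊕ 154 ⊕ 72 = 122.
P'1: 4 ⊕ 181 ⊕ 252 = 77.
P'2: 41 ⊕ 153 ⊕ 19 = 163.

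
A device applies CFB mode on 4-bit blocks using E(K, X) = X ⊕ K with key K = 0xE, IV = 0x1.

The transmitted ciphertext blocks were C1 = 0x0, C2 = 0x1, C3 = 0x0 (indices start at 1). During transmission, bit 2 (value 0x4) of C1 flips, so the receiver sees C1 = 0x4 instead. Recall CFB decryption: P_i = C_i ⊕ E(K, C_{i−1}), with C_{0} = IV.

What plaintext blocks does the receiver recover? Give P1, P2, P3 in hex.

P1 = 0xB, P2 = 0xB, P3 = 0xF

Only C1 changed, to 0x4. In CFB, a change in C_i flips the same bit in P_i and garbles P_{i+1}. Decrypting the received ciphertext:
P1: E(K, 0x1) = 0xF; 0x4 ⊕ 0xF = 0xB.
P2: E(K, 0x4) = 0xA; 0x1 ⊕ 0xA = 0xB.
P3: E(K, 0x1) = 0xF; 0x0 ⊕ 0xF = 0xF.
Blocks that differ from the original plaintext: P1, P2.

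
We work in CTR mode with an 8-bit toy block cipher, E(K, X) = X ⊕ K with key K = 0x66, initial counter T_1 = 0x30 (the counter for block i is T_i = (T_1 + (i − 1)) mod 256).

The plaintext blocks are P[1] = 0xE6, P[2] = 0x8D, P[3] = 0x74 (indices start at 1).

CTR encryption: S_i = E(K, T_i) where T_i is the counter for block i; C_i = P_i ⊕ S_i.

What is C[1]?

C[1] = 0xB0

C[1]: T = 0x30, S = E(K, T) = 0x56; 0xE6 ⊕ 0x56 = 0xB0.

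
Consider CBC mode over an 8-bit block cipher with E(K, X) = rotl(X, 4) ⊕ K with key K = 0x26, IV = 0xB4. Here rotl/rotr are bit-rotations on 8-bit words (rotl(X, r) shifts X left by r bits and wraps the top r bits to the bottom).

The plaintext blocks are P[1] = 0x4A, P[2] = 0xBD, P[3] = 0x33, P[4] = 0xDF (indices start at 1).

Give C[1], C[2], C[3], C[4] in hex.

C[1] = 0xC9, C[2] = 0x61, C[3] = 0x03, C[4] = 0xEB

CBC encryption: C_i = E(K, P_i ⊕ C_{i−1}), with C_{0} = IV.
C[1]: P[1] ⊕ 0xB4 = 0xFE; E(K, 0xFE) = 0xC9.
C[2]: P[2] ⊕ 0xC9 = 0x74; E(K, 0x74) = 0x61.
C[3]: P[3] ⊕ 0x61 = 0x52; E(K, 0x52) = 0x03.
C[4]: P[4] ⊕ 0x03 = 0xDC; E(K, 0xDC) = 0xEB.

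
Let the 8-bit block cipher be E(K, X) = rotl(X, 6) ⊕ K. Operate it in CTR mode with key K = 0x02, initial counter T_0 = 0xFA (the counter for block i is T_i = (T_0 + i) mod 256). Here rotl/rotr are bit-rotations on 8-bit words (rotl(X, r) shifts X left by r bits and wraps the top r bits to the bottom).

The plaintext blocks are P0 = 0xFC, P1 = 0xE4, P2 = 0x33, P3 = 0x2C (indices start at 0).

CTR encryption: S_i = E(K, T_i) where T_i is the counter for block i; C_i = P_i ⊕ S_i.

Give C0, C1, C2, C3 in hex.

C0 = 0x40, C1 = 0x18, C2 = 0x0E, C3 = 0x51

C0: T = 0xFA, S = E(K, T) = 0xBC; 0xFC ⊕ 0xBC = 0x40.
C1: T = 0xFB, S = E(K, T) = 0xFC; 0xE4 ⊕ 0xFC = 0x18.
C2: T = 0xFC, S = E(K, T) = 0x3D; 0x33 ⊕ 0x3D = 0x0E.
C3: T = 0xFD, S = E(K, T) = 0x7D; 0x2C ⊕ 0x7D = 0x51.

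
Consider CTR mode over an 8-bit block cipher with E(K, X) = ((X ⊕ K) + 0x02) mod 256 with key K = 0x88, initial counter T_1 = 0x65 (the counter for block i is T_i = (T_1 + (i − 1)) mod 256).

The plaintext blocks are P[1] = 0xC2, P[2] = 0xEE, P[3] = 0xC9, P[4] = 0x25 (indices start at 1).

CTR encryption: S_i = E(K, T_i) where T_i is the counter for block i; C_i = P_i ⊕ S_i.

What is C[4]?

C[1]: T = 0x65, S = E(K, T) = 0xEF; 0xC2 ⊕ 0xEF = 0x2D.
C[2]: T = 0x66, S = E(K, T) = 0xF0; 0xEE ⊕ 0xF0 = 0x1E.
C[3]: T = 0x67, S = E(K, T) = 0xF1; 0xC9 ⊕ 0xF1 = 0x38.
C[4]: T = 0x68, S = E(K, T) = 0xE2; 0x25 ⊕ 0xE2 = 0xC7.

C[4] = 0xC7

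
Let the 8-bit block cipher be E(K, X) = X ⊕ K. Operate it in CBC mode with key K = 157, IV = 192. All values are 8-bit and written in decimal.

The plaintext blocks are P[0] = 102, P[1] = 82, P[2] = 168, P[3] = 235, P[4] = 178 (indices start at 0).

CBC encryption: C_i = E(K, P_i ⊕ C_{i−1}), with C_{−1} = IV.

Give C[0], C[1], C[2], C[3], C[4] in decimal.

C[0]: P[0] ⊕ 192 = 166; E(K, 166) = 59.
C[1]: P[1] ⊕ 59 = 105; E(K, 105) = 244.
C[2]: P[2] ⊕ 244 = 92; E(K, 92) = 193.
C[3]: P[3] ⊕ 193 = 42; E(K, 42) = 183.
C[4]: P[4] ⊕ 183 = 5; E(K, 5) = 152.

C[0] = 59, C[1] = 244, C[2] = 193, C[3] = 183, C[4] = 152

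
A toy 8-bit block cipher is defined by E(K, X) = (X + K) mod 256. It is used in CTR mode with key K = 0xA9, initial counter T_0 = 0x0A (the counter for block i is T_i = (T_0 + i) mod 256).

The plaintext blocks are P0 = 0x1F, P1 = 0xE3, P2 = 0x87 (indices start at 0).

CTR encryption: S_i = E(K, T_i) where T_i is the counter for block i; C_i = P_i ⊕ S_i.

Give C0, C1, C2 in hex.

C0: T = 0x0A, S = E(K, T) = 0xB3; 0x1F ⊕ 0xB3 = 0xAC.
C1: T = 0x0B, S = E(K, T) = 0xB4; 0xE3 ⊕ 0xB4 = 0x57.
C2: T = 0x0C, S = E(K, T) = 0xB5; 0x87 ⊕ 0xB5 = 0x32.

C0 = 0xAC, C1 = 0x57, C2 = 0x32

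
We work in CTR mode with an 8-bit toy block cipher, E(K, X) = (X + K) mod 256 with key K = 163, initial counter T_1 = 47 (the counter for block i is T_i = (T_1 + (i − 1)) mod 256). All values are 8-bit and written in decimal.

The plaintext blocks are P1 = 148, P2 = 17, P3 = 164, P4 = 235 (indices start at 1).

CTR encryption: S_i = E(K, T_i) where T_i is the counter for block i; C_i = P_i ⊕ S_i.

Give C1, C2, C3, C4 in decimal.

C1: T = 47, S = E(K, T) = 210; 148 ⊕ 210 = 70.
C2: T = 48, S = E(K, T) = 211; 17 ⊕ 211 = 194.
C3: T = 49, S = E(K, T) = 212; 164 ⊕ 212 = 112.
C4: T = 50, S = E(K, T) = 213; 235 ⊕ 213 = 62.

C1 = 70, C2 = 194, C3 = 112, C4 = 62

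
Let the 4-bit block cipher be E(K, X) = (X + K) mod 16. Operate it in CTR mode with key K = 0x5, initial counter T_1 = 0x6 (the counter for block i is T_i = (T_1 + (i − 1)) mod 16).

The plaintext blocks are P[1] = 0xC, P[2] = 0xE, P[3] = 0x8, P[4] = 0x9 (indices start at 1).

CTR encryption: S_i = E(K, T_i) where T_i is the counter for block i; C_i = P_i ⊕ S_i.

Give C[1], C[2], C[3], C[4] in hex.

C[1]: T = 0x6, S = E(K, T) = 0xB; 0xC ⊕ 0xB = 0x7.
C[2]: T = 0x7, S = E(K, T) = 0xC; 0xE ⊕ 0xC = 0x2.
C[3]: T = 0x8, S = E(K, T) = 0xD; 0x8 ⊕ 0xD = 0x5.
C[4]: T = 0x9, S = E(K, T) = 0xE; 0x9 ⊕ 0xE = 0x7.

C[1] = 0x7, C[2] = 0x2, C[3] = 0x5, C[4] = 0x7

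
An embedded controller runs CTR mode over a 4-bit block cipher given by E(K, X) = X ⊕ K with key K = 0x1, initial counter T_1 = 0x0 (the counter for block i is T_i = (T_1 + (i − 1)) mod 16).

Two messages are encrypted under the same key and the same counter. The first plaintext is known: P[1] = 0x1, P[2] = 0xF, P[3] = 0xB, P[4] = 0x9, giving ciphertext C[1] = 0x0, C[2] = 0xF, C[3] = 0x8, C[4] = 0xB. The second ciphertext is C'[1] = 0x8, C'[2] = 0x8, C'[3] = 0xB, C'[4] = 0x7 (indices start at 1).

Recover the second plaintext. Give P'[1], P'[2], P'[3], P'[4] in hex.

P'[1] = 0x9, P'[2] = 0x8, P'[3] = 0x8, P'[4] = 0x5

In CTR with a reused counter, both messages share the same keystream S_i, so C_i ⊕ C'_i = P_i ⊕ P'_i and thus P'_i = P_i ⊕ C_i ⊕ C'_i.
P'[1]: 0x1 ⊕ 0x0 ⊕ 0x8 = 0x9.
P'[2]: 0xF ⊕ 0xF ⊕ 0x8 = 0x8.
P'[3]: 0xB ⊕ 0x8 ⊕ 0xB = 0x8.
P'[4]: 0x9 ⊕ 0xB ⊕ 0x7 = 0x5.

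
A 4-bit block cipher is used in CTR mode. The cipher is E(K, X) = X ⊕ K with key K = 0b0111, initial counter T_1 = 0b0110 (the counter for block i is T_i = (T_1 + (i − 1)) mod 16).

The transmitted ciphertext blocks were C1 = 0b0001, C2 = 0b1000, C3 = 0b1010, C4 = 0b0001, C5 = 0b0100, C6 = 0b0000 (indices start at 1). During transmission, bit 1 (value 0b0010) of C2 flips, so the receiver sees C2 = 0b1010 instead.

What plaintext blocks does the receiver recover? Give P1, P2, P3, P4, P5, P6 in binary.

P1 = 0b0000, P2 = 0b1010, P3 = 0b0101, P4 = 0b1111, P5 = 0b1001, P6 = 0b1100

CTR decryption: S_i = E(K, T_i) where T_i is the counter for block i; P_i = C_i ⊕ S_i.
Only C2 changed, to 0b1010. In CTR, a change in C_i flips the same bit in P_i only; the keystream is unaffected. Decrypting the received ciphertext:
P1: T = 0b0110, S = E(K, T) = 0b0001; 0b0001 ⊕ 0b0001 = 0b0000.
P2: T = 0b0111, S = E(K, T) = 0b0000; 0b1010 ⊕ 0b0000 = 0b1010.
P3: T = 0b1000, S = E(K, T) = 0b1111; 0b1010 ⊕ 0b1111 = 0b0101.
P4: T = 0b1001, S = E(K, T) = 0b1110; 0b0001 ⊕ 0b1110 = 0b1111.
P5: T = 0b1010, S = E(K, T) = 0b1101; 0b0100 ⊕ 0b1101 = 0b1001.
P6: T = 0b1011, S = E(K, T) = 0b1100; 0b0000 ⊕ 0b1100 = 0b1100.
Blocks that differ from the original plaintext: P2.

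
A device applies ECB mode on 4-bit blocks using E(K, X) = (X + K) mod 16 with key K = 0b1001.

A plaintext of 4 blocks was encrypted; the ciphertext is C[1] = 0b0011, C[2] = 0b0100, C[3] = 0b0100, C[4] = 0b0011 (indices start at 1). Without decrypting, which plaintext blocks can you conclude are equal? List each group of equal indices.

ECB encrypts each block independently with the same key, so equal ciphertext blocks imply equal plaintext blocks.
C[1] = C[4] = 0b0011, so P[1] = P[4].
C[2] = C[3] = 0b0100, so P[2] = P[3].

P[1] = P[4]; P[2] = P[3]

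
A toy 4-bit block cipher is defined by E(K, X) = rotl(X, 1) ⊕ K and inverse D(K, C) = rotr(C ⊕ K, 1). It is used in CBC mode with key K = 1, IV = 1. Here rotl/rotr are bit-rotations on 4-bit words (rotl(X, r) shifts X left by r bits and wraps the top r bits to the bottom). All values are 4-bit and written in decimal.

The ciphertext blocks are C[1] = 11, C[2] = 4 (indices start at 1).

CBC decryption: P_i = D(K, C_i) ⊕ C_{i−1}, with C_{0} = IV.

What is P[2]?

P[2] = 1

P[2]: D(K, 4) = 10; 10 ⊕ 11 = 1.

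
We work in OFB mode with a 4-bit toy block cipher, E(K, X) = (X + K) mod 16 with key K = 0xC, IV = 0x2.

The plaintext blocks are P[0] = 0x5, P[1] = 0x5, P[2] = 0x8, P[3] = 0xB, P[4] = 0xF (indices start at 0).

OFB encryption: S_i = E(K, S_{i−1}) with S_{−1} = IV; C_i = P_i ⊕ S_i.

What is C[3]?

C[0]: S = E(K, 0x2) = 0xE; 0x5 ⊕ 0xE = 0xB.
C[1]: S = E(K, 0xE) = 0xA; 0x5 ⊕ 0xA = 0xF.
C[2]: S = E(K, 0xA) = 0x6; 0x8 ⊕ 0x6 = 0xE.
C[3]: S = E(K, 0x6) = 0x2; 0xB ⊕ 0x2 = 0x9.

C[3] = 0x9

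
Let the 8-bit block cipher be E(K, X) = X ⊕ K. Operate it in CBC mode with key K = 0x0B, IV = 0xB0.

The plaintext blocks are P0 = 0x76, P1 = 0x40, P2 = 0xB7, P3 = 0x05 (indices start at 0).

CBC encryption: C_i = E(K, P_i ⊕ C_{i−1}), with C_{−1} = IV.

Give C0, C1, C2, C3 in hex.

C0: P0 ⊕ 0xB0 = 0xC6; E(K, 0xC6) = 0xCD.
C1: P1 ⊕ 0xCD = 0x8D; E(K, 0x8D) = 0x86.
C2: P2 ⊕ 0x86 = 0x31; E(K, 0x31) = 0x3A.
C3: P3 ⊕ 0x3A = 0x3F; E(K, 0x3F) = 0x34.

C0 = 0xCD, C1 = 0x86, C2 = 0x3A, C3 = 0x34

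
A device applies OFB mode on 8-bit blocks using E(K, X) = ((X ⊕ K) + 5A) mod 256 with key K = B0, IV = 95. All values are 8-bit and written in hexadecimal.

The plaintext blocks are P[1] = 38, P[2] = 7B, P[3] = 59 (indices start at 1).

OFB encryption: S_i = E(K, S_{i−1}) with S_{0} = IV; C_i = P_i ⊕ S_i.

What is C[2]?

C[2] = 52

C[1]: S = E(K, 95) = 7F; 38 ⊕ 7F = 47.
C[2]: S = E(K, 7F) = 29; 7B ⊕ 29 = 52.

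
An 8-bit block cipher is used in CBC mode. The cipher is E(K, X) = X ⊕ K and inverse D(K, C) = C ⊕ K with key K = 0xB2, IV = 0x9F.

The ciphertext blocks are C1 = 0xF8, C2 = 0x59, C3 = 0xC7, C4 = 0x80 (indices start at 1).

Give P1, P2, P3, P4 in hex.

CBC decryption: P_i = D(K, C_i) ⊕ C_{i−1}, with C_{0} = IV.
P1: D(K, 0xF8) = 0x4A; 0x4A ⊕ 0x9F = 0xD5.
P2: D(K, 0x59) = 0xEB; 0xEB ⊕ 0xF8 = 0x13.
P3: D(K, 0xC7) = 0x75; 0x75 ⊕ 0x59 = 0x2C.
P4: D(K, 0x80) = 0x32; 0x32 ⊕ 0xC7 = 0xF5.

P1 = 0xD5, P2 = 0x13, P3 = 0x2C, P4 = 0xF5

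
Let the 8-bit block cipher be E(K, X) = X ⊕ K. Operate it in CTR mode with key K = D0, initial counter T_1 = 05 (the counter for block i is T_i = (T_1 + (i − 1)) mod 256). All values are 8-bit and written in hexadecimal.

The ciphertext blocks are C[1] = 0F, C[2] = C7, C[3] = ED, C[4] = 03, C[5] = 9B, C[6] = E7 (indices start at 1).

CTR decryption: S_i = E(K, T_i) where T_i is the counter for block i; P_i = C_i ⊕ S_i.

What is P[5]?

P[5]: T = 09, S = E(K, T) = D9; 9B ⊕ D9 = 42.

P[5] = 42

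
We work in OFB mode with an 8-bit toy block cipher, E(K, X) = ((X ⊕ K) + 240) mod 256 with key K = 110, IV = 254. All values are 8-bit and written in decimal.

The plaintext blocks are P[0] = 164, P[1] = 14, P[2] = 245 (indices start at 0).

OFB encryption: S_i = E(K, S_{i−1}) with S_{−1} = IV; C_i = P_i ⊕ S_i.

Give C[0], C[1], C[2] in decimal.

C[0] = 36, C[1] = 208, C[2] = 85

C[0]: S = E(K, 254) = 128; 164 ⊕ 128 = 36.
C[1]: S = E(K, 128) = 222; 14 ⊕ 222 = 208.
C[2]: S = E(K, 222) = 160; 245 ⊕ 160 = 85.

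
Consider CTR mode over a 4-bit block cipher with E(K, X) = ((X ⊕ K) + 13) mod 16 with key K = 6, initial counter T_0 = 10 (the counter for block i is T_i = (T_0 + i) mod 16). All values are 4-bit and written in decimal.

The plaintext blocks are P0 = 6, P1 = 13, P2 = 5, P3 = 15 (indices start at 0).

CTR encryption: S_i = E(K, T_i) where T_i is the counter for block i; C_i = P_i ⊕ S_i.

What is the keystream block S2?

C0: T = 10, S = E(K, T) = 9; 6 ⊕ 9 = 15.
C1: T = 11, S = E(K, T) = 10; 13 ⊕ 10 = 7.
C2: T = 12, S = E(K, T) = 7; 5 ⊕ 7 = 2.
So S2 = 7.

7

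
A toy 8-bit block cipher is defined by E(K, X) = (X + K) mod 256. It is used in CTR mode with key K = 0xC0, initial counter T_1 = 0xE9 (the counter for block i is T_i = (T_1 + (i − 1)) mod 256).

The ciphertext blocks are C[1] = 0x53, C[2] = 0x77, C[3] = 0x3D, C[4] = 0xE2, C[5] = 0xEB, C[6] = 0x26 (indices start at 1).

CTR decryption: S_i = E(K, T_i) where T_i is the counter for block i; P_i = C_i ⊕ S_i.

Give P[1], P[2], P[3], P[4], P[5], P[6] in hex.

P[1] = 0xFA, P[2] = 0xDD, P[3] = 0x96, P[4] = 0x4E, P[5] = 0x46, P[6] = 0x88

P[1]: T = 0xE9, S = E(K, T) = 0xA9; 0x53 ⊕ 0xA9 = 0xFA.
P[2]: T = 0xEA, S = E(K, T) = 0xAA; 0x77 ⊕ 0xAA = 0xDD.
P[3]: T = 0xEB, S = E(K, T) = 0xAB; 0x3D ⊕ 0xAB = 0x96.
P[4]: T = 0xEC, S = E(K, T) = 0xAC; 0xE2 ⊕ 0xAC = 0x4E.
P[5]: T = 0xED, S = E(K, T) = 0xAD; 0xEB ⊕ 0xAD = 0x46.
P[6]: T = 0xEE, S = E(K, T) = 0xAE; 0x26 ⊕ 0xAE = 0x88.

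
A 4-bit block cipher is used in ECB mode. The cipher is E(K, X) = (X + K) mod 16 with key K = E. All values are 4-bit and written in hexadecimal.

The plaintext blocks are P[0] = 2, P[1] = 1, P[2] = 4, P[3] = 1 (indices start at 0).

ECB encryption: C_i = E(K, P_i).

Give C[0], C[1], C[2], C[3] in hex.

C[0] = 0, C[1] = F, C[2] = 2, C[3] = F

C[0]: E(K, 2) = 0.
C[1]: E(K, 1) = F.
C[2]: E(K, 4) = 2.
C[3]: E(K, 1) = F.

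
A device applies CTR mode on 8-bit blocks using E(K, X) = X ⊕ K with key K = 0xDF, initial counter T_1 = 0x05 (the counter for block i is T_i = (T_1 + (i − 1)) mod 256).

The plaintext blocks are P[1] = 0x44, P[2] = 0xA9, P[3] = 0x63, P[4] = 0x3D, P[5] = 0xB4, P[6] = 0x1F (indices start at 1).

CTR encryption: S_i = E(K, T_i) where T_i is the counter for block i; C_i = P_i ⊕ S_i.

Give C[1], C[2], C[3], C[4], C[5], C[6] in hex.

C[1]: T = 0x05, S = E(K, T) = 0xDA; 0x44 ⊕ 0xDA = 0x9E.
C[2]: T = 0x06, S = E(K, T) = 0xD9; 0xA9 ⊕ 0xD9 = 0x70.
C[3]: T = 0x07, S = E(K, T) = 0xD8; 0x63 ⊕ 0xD8 = 0xBB.
C[4]: T = 0x08, S = E(K, T) = 0xD7; 0x3D ⊕ 0xD7 = 0xEA.
C[5]: T = 0x09, S = E(K, T) = 0xD6; 0xB4 ⊕ 0xD6 = 0x62.
C[6]: T = 0x0A, S = E(K, T) = 0xD5; 0x1F ⊕ 0xD5 = 0xCA.

C[1] = 0x9E, C[2] = 0x70, C[3] = 0xBB, C[4] = 0xEA, C[5] = 0x62, C[6] = 0xCA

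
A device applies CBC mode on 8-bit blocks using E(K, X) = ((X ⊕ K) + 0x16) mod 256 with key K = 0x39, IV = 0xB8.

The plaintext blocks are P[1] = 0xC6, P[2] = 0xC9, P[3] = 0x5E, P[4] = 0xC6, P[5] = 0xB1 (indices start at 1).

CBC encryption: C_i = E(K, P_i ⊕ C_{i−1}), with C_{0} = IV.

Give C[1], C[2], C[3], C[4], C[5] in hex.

C[1] = 0x5D, C[2] = 0xC3, C[3] = 0xBA, C[4] = 0x5B, C[5] = 0xE9

C[1]: P[1] ⊕ 0xB8 = 0x7E; E(K, 0x7E) = 0x5D.
C[2]: P[2] ⊕ 0x5D = 0x94; E(K, 0x94) = 0xC3.
C[3]: P[3] ⊕ 0xC3 = 0x9D; E(K, 0x9D) = 0xBA.
C[4]: P[4] ⊕ 0xBA = 0x7C; E(K, 0x7C) = 0x5B.
C[5]: P[5] ⊕ 0x5B = 0xEA; E(K, 0xEA) = 0xE9.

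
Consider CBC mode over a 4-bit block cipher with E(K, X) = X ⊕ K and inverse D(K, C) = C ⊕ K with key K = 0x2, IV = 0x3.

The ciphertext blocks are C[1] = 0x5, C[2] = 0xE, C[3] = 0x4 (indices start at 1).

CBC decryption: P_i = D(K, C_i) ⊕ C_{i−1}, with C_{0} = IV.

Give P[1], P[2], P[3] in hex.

P[1] = 0x4, P[2] = 0x9, P[3] = 0x8

P[1]: D(K, 0x5) = 0x7; 0x7 ⊕ 0x3 = 0x4.
P[2]: D(K, 0xE) = 0xC; 0xC ⊕ 0x5 = 0x9.
P[3]: D(K, 0x4) = 0x6; 0x6 ⊕ 0xE = 0x8.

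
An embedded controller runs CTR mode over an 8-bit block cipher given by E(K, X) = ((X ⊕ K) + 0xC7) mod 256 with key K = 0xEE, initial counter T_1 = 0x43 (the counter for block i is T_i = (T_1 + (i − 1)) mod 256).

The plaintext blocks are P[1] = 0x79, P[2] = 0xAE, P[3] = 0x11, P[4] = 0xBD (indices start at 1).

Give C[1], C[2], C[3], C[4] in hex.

CTR encryption: S_i = E(K, T_i) where T_i is the counter for block i; C_i = P_i ⊕ S_i.
C[1]: T = 0x43, S = E(K, T) = 0x74; 0x79 ⊕ 0x74 = 0x0D.
C[2]: T = 0x44, S = E(K, T) = 0x71; 0xAE ⊕ 0x71 = 0xDF.
C[3]: T = 0x45, S = E(K, T) = 0x72; 0x11 ⊕ 0x72 = 0x63.
C[4]: T = 0x46, S = E(K, T) = 0x6F; 0xBD ⊕ 0x6F = 0xD2.

C[1] = 0x0D, C[2] = 0xDF, C[3] = 0x63, C[4] = 0xD2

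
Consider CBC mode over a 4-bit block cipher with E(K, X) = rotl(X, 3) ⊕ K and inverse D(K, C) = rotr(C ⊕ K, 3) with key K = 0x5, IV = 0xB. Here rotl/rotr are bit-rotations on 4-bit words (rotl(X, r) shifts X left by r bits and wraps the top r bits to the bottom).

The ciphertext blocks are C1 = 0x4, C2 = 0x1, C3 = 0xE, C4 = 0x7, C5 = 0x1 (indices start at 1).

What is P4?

P4 = 0xA

CBC decryption: P_i = D(K, C_i) ⊕ C_{i−1}, with C_{0} = IV.
P4: D(K, 0x7) = 0x4; 0x4 ⊕ 0xE = 0xA.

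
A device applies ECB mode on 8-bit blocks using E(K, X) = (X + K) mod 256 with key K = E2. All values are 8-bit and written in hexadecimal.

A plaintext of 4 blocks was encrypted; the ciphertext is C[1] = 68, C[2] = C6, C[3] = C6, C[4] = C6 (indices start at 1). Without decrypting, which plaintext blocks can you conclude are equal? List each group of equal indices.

P[2] = P[3] = P[4]

ECB encrypts each block independently with the same key, so equal ciphertext blocks imply equal plaintext blocks.
C[2] = C[3] = C[4] = C6, so P[2] = P[3] = P[4].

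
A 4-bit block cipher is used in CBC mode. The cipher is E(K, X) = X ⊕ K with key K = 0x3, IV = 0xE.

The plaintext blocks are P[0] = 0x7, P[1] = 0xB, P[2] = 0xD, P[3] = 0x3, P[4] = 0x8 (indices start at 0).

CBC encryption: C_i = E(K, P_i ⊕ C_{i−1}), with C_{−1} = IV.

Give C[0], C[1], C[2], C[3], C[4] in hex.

C[0]: P[0] ⊕ 0xE = 0x9; E(K, 0x9) = 0xA.
C[1]: P[1] ⊕ 0xA = 0x1; E(K, 0x1) = 0x2.
C[2]: P[2] ⊕ 0x2 = 0xF; E(K, 0xF) = 0xC.
C[3]: P[3] ⊕ 0xC = 0xF; E(K, 0xF) = 0xC.
C[4]: P[4] ⊕ 0xC = 0x4; E(K, 0x4) = 0x7.

C[0] = 0xA, C[1] = 0x2, C[2] = 0xC, C[3] = 0xC, C[4] = 0x7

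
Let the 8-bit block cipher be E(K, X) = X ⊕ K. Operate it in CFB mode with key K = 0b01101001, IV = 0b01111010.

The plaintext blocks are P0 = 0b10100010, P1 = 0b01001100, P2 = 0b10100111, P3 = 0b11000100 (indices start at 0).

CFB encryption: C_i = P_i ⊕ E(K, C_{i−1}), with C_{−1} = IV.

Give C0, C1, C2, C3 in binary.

C0 = 0b10110001, C1 = 0b10010100, C2 = 0b01011010, C3 = 0b11110111

C0: E(K, 0b01111010) = 0b00010011; 0b10100010 ⊕ 0b00010011 = 0b10110001.
C1: E(K, 0b10110001) = 0b11011000; 0b01001100 ⊕ 0b11011000 = 0b10010100.
C2: E(K, 0b10010100) = 0b11111101; 0b10100111 ⊕ 0b11111101 = 0b01011010.
C3: E(K, 0b01011010) = 0b00110011; 0b11000100 ⊕ 0b00110011 = 0b11110111.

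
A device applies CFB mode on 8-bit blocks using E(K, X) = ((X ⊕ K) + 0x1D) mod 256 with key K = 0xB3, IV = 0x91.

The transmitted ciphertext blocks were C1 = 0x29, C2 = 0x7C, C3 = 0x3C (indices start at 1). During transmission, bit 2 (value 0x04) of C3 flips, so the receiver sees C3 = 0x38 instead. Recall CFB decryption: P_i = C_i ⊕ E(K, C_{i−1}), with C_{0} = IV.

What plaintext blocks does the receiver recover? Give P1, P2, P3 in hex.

P1 = 0x16, P2 = 0xCB, P3 = 0xD4

Only C3 changed, to 0x38. In CFB, a change in C_i flips the same bit in P_i and garbles P_{i+1}. Decrypting the received ciphertext:
P1: E(K, 0x91) = 0x3F; 0x29 ⊕ 0x3F = 0x16.
P2: E(K, 0x29) = 0xB7; 0x7C ⊕ 0xB7 = 0xCB.
P3: E(K, 0x7C) = 0xEC; 0x38 ⊕ 0xEC = 0xD4.
Blocks that differ from the original plaintext: P3.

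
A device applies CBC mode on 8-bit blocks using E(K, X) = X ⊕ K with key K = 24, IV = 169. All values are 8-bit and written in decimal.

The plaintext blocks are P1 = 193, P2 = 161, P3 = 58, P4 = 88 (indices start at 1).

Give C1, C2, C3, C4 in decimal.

CBC encryption: C_i = E(K, P_i ⊕ C_{i−1}), with C_{0} = IV.
C1: P1 ⊕ 169 = 104; E(K, 104) = 112.
C2: P2 ⊕ 112 = 209; E(K, 209) = 201.
C3: P3 ⊕ 201 = 243; E(K, 243) = 235.
C4: P4 ⊕ 235 = 179; E(K, 179) = 171.

C1 = 112, C2 = 201, C3 = 235, C4 = 171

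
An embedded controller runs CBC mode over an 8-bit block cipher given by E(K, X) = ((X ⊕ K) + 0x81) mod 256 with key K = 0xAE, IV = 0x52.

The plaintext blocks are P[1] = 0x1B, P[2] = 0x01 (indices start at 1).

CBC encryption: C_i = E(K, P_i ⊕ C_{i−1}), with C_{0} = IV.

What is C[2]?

C[2] = 0x48

C[1]: P[1] ⊕ 0x52 = 0x49; E(K, 0x49) = 0x68.
C[2]: P[2] ⊕ 0x68 = 0x69; E(K, 0x69) = 0x48.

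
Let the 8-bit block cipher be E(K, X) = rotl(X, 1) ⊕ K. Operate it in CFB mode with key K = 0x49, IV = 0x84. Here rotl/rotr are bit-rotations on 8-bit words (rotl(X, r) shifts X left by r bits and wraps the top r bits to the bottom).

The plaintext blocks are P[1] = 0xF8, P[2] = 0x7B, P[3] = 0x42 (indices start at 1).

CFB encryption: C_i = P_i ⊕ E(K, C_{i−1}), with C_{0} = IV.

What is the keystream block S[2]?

C[1]: E(K, 0x84) = 0x40; 0xF8 ⊕ 0x40 = 0xB8.
C[2]: E(K, 0xB8) = 0x38; 0x7B ⊕ 0x38 = 0x43.
So S[2] = 0x38.

0x38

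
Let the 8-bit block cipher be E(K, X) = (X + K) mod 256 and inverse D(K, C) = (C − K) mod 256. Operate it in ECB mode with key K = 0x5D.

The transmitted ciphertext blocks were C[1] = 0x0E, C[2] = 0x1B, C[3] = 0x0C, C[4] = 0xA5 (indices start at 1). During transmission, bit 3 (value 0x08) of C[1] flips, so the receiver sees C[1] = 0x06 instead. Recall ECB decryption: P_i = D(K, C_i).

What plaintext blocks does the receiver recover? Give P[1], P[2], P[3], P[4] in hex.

Only C[1] changed, to 0x06. In ECB, a change in C_i affects only P_i. Decrypting the received ciphertext:
P[1]: D(K, 0x06) = 0xA9.
P[2]: D(K, 0x1B) = 0xBE.
P[3]: D(K, 0x0C) = 0xAF.
P[4]: D(K, 0xA5) = 0x48.
Blocks that differ from the original plaintext: P[1].

P[1] = 0xA9, P[2] = 0xBE, P[3] = 0xAF, P[4] = 0x48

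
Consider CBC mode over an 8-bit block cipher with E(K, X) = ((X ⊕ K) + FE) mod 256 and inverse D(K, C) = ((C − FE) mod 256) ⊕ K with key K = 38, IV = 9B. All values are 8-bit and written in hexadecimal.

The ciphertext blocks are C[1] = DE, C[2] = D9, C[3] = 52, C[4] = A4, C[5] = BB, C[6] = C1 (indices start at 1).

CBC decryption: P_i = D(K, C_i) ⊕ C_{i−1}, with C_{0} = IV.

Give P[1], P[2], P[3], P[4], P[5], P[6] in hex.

P[1]: D(K, DE) = D8; D8 ⊕ 9B = 43.
P[2]: D(K, D9) = E3; E3 ⊕ DE = 3D.
P[3]: D(K, 52) = 6C; 6C ⊕ D9 = B5.
P[4]: D(K, A4) = 9E; 9E ⊕ 52 = CC.
P[5]: D(K, BB) = 85; 85 ⊕ A4 = 21.
P[6]: D(K, C1) = FB; FB ⊕ BB = 40.

P[1] = 43, P[2] = 3D, P[3] = B5, P[4] = CC, P[5] = 21, P[6] = 40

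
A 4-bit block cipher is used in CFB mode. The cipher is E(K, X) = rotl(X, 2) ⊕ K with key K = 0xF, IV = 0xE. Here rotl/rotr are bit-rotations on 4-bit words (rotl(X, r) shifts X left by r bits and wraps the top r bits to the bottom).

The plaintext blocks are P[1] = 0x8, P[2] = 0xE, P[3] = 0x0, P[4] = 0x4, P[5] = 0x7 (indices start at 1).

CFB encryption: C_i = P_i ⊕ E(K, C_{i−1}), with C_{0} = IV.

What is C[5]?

C[1]: E(K, 0xE) = 0x4; 0x8 ⊕ 0x4 = 0xC.
C[2]: E(K, 0xC) = 0xC; 0xE ⊕ 0xC = 0x2.
C[3]: E(K, 0x2) = 0x7; 0x0 ⊕ 0x7 = 0x7.
C[4]: E(K, 0x7) = 0x2; 0x4 ⊕ 0x2 = 0x6.
C[5]: E(K, 0x6) = 0x6; 0x7 ⊕ 0x6 = 0x1.

C[5] = 0x1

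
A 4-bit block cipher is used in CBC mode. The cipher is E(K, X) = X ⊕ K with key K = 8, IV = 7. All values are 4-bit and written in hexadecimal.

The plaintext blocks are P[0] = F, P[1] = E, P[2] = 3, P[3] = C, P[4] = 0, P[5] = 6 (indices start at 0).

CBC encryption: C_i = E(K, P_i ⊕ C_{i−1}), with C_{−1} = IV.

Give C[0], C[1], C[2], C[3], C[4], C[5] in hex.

C[0]: P[0] ⊕ 7 = 8; E(K, 8) = 0.
C[1]: P[1] ⊕ 0 = E; E(K, E) = 6.
C[2]: P[2] ⊕ 6 = 5; E(K, 5) = D.
C[3]: P[3] ⊕ D = 1; E(K, 1) = 9.
C[4]: P[4] ⊕ 9 = 9; E(K, 9) = 1.
C[5]: P[5] ⊕ 1 = 7; E(K, 7) = F.

C[0] = 0, C[1] = 6, C[2] = D, C[3] = 9, C[4] = 1, C[5] = F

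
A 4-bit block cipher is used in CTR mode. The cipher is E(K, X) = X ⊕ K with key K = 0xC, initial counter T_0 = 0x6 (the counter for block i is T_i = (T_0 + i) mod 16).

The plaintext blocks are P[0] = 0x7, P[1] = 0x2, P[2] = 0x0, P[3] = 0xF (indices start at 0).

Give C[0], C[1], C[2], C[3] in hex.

CTR encryption: S_i = E(K, T_i) where T_i is the counter for block i; C_i = P_i ⊕ S_i.
C[0]: T = 0x6, S = E(K, T) = 0xA; 0x7 ⊕ 0xA = 0xD.
C[1]: T = 0x7, S = E(K, T) = 0xB; 0x2 ⊕ 0xB = 0x9.
C[2]: T = 0x8, S = E(K, T) = 0x4; 0x0 ⊕ 0x4 = 0x4.
C[3]: T = 0x9, S = E(K, T) = 0x5; 0xF ⊕ 0x5 = 0xA.

C[0] = 0xD, C[1] = 0x9, C[2] = 0x4, C[3] = 0xA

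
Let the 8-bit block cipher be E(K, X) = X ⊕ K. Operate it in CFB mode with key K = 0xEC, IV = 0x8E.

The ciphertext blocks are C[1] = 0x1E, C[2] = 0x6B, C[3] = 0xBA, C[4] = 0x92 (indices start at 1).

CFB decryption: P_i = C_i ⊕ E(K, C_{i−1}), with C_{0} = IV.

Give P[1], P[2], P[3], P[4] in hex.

P[1]: E(K, 0x8E) = 0x62; 0x1E ⊕ 0x62 = 0x7C.
P[2]: E(K, 0x1E) = 0xF2; 0x6B ⊕ 0xF2 = 0x99.
P[3]: E(K, 0x6B) = 0x87; 0xBA ⊕ 0x87 = 0x3D.
P[4]: E(K, 0xBA) = 0x56; 0x92 ⊕ 0x56 = 0xC4.

P[1] = 0x7C, P[2] = 0x99, P[3] = 0x3D, P[4] = 0xC4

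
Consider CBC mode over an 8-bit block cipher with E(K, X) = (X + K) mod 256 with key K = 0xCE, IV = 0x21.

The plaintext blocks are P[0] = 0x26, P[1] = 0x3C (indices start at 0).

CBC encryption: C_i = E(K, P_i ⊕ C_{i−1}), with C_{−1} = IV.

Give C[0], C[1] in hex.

C[0]: P[0] ⊕ 0x21 = 0x07; E(K, 0x07) = 0xD5.
C[1]: P[1] ⊕ 0xD5 = 0xE9; E(K, 0xE9) = 0xB7.

C[0] = 0xD5, C[1] = 0xB7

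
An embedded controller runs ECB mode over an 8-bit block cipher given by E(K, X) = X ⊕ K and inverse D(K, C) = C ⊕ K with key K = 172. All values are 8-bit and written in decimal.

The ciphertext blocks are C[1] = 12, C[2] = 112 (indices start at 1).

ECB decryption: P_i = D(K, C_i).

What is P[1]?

P[1]: D(K, 12) = 160.

P[1] = 160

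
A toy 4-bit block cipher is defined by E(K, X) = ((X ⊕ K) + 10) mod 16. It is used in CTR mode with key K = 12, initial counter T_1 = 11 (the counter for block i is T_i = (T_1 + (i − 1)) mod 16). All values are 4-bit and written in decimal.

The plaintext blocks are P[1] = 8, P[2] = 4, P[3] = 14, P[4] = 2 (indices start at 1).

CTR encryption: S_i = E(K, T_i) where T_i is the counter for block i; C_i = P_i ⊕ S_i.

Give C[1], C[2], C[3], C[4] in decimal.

C[1]: T = 11, S = E(K, T) = 1; 8 ⊕ 1 = 9.
C[2]: T = 12, S = E(K, T) = 10; 4 ⊕ 10 = 14.
C[3]: T = 13, S = E(K, T) = 11; 14 ⊕ 11 = 5.
C[4]: T = 14, S = E(K, T) = 12; 2 ⊕ 12 = 14.

C[1] = 9, C[2] = 14, C[3] = 5, C[4] = 14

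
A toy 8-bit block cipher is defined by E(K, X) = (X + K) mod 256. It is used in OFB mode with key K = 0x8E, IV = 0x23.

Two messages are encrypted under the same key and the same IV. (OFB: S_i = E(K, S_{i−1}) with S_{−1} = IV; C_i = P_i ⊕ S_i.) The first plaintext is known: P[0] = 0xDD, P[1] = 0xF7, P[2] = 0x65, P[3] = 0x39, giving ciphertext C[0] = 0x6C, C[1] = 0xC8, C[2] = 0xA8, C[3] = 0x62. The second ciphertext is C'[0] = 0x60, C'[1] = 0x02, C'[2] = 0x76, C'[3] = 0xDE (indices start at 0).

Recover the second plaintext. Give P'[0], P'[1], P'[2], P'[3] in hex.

P'[0] = 0xD1, P'[1] = 0x3D, P'[2] = 0xBB, P'[3] = 0x85

In OFB with a reused IV, both messages share the same keystream S_i, so C_i ⊕ C'_i = P_i ⊕ P'_i and thus P'_i = P_i ⊕ C_i ⊕ C'_i.
P'[0]: 0xDD ⊕ 0x6C ⊕ 0x60 = 0xD1.
P'[1]: 0xF7 ⊕ 0xC8 ⊕ 0x02 = 0x3D.
P'[2]: 0x65 ⊕ 0xA8 ⊕ 0x76 = 0xBB.
P'[3]: 0x39 ⊕ 0x62 ⊕ 0xDE = 0x85.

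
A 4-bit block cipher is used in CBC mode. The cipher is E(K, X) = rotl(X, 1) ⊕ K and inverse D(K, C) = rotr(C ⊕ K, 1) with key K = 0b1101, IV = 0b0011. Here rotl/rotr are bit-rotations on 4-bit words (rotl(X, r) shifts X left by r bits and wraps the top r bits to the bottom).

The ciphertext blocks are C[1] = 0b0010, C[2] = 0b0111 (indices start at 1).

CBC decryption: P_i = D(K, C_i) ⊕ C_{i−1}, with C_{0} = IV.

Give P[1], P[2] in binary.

P[1] = 0b1100, P[2] = 0b0111

P[1]: D(K, 0b0010) = 0b1111; 0b1111 ⊕ 0b0011 = 0b1100.
P[2]: D(K, 0b0111) = 0b0101; 0b0101 ⊕ 0b0010 = 0b0111.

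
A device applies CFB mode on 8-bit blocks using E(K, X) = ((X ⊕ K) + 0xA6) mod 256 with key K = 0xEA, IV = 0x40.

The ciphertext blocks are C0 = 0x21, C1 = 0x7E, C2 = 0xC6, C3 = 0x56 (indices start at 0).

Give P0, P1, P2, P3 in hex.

CFB decryption: P_i = C_i ⊕ E(K, C_{i−1}), with C_{−1} = IV.
P0: E(K, 0x40) = 0x50; 0x21 ⊕ 0x50 = 0x71.
P1: E(K, 0x21) = 0x71; 0x7E ⊕ 0x71 = 0x0F.
P2: E(K, 0x7E) = 0x3A; 0xC6 ⊕ 0x3A = 0xFC.
P3: E(K, 0xC6) = 0xD2; 0x56 ⊕ 0xD2 = 0x84.

P0 = 0x71, P1 = 0x0F, P2 = 0xFC, P3 = 0x84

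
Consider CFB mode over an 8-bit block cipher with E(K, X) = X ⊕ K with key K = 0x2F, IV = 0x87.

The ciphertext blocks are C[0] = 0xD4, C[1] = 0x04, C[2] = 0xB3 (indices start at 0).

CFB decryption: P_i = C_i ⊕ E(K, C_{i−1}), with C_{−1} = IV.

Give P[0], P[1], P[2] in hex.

P[0] = 0x7C, P[1] = 0xFF, P[2] = 0x98

P[0]: E(K, 0x87) = 0xA8; 0xD4 ⊕ 0xA8 = 0x7C.
P[1]: E(K, 0xD4) = 0xFB; 0x04 ⊕ 0xFB = 0xFF.
P[2]: E(K, 0x04) = 0x2B; 0xB3 ⊕ 0x2B = 0x98.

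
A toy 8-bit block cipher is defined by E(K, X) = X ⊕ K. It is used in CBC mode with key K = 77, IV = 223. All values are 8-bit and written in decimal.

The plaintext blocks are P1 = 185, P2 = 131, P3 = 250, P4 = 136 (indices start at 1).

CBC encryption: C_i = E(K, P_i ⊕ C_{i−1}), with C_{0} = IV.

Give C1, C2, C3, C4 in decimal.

C1: P1 ⊕ 223 = 102; E(K, 102) = 43.
C2: P2 ⊕ 43 = 168; E(K, 168) = 229.
C3: P3 ⊕ 229 = 31; E(K, 31) = 82.
C4: P4 ⊕ 82 = 218; E(K, 218) = 151.

C1 = 43, C2 = 229, C3 = 82, C4 = 151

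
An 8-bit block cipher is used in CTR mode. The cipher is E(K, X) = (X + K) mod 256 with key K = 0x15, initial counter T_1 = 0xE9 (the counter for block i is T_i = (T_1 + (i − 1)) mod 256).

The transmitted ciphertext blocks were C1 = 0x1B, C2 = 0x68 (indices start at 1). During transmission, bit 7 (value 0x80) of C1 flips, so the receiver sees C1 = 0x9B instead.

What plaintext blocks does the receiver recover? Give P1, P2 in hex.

P1 = 0x65, P2 = 0x97

CTR decryption: S_i = E(K, T_i) where T_i is the counter for block i; P_i = C_i ⊕ S_i.
Only C1 changed, to 0x9B. In CTR, a change in C_i flips the same bit in P_i only; the keystream is unaffected. Decrypting the received ciphertext:
P1: T = 0xE9, S = E(K, T) = 0xFE; 0x9B ⊕ 0xFE = 0x65.
P2: T = 0xEA, S = E(K, T) = 0xFF; 0x68 ⊕ 0xFF = 0x97.
Blocks that differ from the original plaintext: P1.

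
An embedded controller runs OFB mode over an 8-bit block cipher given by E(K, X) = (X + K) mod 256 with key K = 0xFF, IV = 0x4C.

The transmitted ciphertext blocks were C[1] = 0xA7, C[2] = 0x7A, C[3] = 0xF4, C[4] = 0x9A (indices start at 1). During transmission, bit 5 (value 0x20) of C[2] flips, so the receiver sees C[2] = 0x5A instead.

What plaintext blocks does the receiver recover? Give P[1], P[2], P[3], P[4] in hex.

OFB decryption: S_i = E(K, S_{i−1}) with S_{0} = IV; P_i = C_i ⊕ S_i.
Only C[2] changed, to 0x5A. In OFB, a change in C_i flips the same bit in P_i only; the keystream is unaffected. Decrypting the received ciphertext:
P[1]: S = E(K, 0x4C) = 0x4B; 0xA7 ⊕ 0x4B = 0xEC.
P[2]: S = E(K, 0x4B) = 0x4A; 0x5A ⊕ 0x4A = 0x10.
P[3]: S = E(K, 0x4A) = 0x49; 0xF4 ⊕ 0x49 = 0xBD.
P[4]: S = E(K, 0x49) = 0x48; 0x9A ⊕ 0x48 = 0xD2.
Blocks that differ from the original plaintext: P[2].

P[1] = 0xEC, P[2] = 0x10, P[3] = 0xBD, P[4] = 0xD2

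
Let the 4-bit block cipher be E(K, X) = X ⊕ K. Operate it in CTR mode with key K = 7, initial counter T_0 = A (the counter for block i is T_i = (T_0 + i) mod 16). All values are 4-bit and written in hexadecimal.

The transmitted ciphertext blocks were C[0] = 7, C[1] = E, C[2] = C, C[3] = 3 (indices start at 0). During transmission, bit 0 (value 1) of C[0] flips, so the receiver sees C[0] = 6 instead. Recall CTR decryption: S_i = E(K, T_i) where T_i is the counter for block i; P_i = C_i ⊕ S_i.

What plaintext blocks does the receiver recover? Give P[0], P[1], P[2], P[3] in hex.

P[0] = B, P[1] = 2, P[2] = 7, P[3] = 9

Only C[0] changed, to 6. In CTR, a change in C_i flips the same bit in P_i only; the keystream is unaffected. Decrypting the received ciphertext:
P[0]: T = A, S = E(K, T) = D; 6 ⊕ D = B.
P[1]: T = B, S = E(K, T) = C; E ⊕ C = 2.
P[2]: T = C, S = E(K, T) = B; C ⊕ B = 7.
P[3]: T = D, S = E(K, T) = A; 3 ⊕ A = 9.
Blocks that differ from the original plaintext: P[0].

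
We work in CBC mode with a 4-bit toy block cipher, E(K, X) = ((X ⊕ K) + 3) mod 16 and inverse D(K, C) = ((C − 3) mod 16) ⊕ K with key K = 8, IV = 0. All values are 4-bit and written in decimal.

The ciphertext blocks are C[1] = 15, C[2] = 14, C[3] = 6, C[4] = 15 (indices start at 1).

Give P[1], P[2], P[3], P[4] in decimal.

CBC decryption: P_i = D(K, C_i) ⊕ C_{i−1}, with C_{0} = IV.
P[1]: D(K, 15) = 4; 4 ⊕ 0 = 4.
P[2]: D(K, 14) = 3; 3 ⊕ 15 = 12.
P[3]: D(K, 6) = 11; 11 ⊕ 14 = 5.
P[4]: D(K, 15) = 4; 4 ⊕ 6 = 2.

P[1] = 4, P[2] = 12, P[3] = 5, P[4] = 2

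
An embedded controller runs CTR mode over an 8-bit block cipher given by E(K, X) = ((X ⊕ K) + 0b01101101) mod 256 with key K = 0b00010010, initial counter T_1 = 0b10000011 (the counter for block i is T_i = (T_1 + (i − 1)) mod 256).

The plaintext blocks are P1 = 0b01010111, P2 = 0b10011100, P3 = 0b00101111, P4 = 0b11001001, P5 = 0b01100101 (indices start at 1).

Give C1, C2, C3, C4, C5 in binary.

CTR encryption: S_i = E(K, T_i) where T_i is the counter for block i; C_i = P_i ⊕ S_i.
C1: T = 0b10000011, S = E(K, T) = 0b11111110; 0b01010111 ⊕ 0b11111110 = 0b10101001.
C2: T = 0b10000100, S = E(K, T) = 0b00000011; 0b10011100 ⊕ 0b00000011 = 0b10011111.
C3: T = 0b10000101, S = E(K, T) = 0b00000100; 0b00101111 ⊕ 0b00000100 = 0b00101011.
C4: T = 0b10000110, S = E(K, T) = 0b00000001; 0b11001001 ⊕ 0b00000001 = 0b11001000.
C5: T = 0b10000111, S = E(K, T) = 0b00000010; 0b01100101 ⊕ 0b00000010 = 0b01100111.

C1 = 0b10101001, C2 = 0b10011111, C3 = 0b00101011, C4 = 0b11001000, C5 = 0b01100111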